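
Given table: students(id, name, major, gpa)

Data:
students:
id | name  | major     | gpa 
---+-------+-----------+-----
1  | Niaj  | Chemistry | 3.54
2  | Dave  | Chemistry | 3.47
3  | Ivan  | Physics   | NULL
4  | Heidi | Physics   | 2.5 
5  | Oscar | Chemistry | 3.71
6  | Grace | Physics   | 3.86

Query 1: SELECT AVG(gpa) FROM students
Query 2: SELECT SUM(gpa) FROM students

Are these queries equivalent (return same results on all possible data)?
No, not equivalent

Query 1 returns: [(3.4159999999999995,)]
Query 2 returns: [(17.08,)]

Reason: AVG vs SUM give different aggregate values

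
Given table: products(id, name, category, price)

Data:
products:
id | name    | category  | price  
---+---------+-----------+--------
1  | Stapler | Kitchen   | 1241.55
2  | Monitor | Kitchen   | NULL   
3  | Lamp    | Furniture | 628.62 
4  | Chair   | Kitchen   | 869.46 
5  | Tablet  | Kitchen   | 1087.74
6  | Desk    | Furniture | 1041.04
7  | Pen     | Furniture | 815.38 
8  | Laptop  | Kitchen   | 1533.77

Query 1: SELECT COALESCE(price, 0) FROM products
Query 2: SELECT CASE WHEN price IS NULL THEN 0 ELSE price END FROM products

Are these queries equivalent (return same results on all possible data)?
Yes, equivalent

Both queries return: [(0,), (628.62,), (815.38,), (869.46,), (1041.04,), (1087.74,), (1241.55,), (1533.77,)]

Reason: COALESCE vs CASE for NULL handling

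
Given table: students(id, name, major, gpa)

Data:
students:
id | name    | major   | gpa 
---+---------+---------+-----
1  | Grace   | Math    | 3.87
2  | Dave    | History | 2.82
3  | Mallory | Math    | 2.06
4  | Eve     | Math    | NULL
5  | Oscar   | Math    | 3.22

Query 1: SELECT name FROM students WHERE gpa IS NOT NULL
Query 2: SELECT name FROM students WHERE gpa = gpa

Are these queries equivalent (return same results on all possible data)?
Yes, equivalent

Both queries return: [('Dave',), ('Grace',), ('Mallory',), ('Oscar',)]

Reason: IS NOT NULL vs self-equality (both exclude NULLs)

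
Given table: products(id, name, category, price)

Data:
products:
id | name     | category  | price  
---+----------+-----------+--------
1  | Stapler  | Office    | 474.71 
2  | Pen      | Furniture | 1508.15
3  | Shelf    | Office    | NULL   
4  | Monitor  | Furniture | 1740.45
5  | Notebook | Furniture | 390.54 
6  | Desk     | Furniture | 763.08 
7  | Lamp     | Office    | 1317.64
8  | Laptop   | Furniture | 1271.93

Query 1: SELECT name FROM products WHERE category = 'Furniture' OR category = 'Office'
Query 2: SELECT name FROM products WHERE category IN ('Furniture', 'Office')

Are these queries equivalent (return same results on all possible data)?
Yes, equivalent

Both queries return: [('Desk',), ('Lamp',), ('Laptop',), ('Monitor',), ('Notebook',), ('Pen',), ('Shelf',), ('Stapler',)]

Reason: OR vs IN are equivalent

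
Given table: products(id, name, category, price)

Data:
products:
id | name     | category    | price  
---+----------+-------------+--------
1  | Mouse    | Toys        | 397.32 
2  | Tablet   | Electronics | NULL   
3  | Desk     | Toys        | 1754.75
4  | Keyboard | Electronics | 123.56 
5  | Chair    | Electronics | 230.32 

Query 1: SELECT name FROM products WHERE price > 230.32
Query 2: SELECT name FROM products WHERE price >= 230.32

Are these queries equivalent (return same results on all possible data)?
No, not equivalent

Query 1 returns: [('Mouse',), ('Desk',)]
Query 2 returns: [('Mouse',), ('Desk',), ('Chair',)]

Reason: > vs >= gives different results when price = 230.32 exists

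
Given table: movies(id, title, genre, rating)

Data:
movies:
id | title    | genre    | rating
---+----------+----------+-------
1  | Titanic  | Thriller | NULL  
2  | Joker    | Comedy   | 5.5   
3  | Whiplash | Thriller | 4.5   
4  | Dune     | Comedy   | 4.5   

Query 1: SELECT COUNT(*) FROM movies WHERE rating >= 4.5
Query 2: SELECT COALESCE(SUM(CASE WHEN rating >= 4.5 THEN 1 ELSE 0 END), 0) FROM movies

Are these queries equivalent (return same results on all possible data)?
Yes, equivalent

Both queries return: [(3,)]

Reason: COUNT with WHERE vs conditional SUM (COALESCE handles empty-table NULL)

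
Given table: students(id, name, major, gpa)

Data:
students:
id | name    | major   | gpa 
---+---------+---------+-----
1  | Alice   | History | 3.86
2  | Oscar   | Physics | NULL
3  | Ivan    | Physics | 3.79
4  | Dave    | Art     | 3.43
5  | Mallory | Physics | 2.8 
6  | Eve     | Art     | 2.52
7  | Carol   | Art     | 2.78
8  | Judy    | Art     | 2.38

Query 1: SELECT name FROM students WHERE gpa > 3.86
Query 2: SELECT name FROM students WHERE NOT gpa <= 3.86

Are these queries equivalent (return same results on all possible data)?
Yes, equivalent

Both queries return: []

Reason: Both filter gpa > 3.86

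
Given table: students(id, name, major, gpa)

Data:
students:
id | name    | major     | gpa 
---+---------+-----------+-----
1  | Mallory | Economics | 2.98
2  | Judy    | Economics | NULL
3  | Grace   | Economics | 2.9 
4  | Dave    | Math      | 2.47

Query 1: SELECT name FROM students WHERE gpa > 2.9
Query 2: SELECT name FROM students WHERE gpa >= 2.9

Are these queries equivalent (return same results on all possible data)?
No, not equivalent

Query 1 returns: [('Mallory',)]
Query 2 returns: [('Mallory',), ('Grace',)]

Reason: > vs >= gives different results when gpa = 2.9 exists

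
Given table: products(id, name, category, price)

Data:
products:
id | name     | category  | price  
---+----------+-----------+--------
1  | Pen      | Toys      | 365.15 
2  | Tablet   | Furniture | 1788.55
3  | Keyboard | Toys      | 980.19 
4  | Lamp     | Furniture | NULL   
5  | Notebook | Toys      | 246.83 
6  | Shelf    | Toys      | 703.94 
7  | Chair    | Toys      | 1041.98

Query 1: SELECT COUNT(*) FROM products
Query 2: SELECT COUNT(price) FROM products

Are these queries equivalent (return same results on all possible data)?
No, not equivalent

Query 1 returns: [(7,)]
Query 2 returns: [(6,)]

Reason: COUNT(*) includes NULLs, COUNT(column) excludes them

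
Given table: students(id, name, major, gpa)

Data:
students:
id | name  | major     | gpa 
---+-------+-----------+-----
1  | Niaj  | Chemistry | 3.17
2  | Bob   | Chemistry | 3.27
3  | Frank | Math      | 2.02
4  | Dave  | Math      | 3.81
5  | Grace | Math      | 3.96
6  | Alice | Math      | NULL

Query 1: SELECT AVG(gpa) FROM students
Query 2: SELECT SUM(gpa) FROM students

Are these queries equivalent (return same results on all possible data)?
No, not equivalent

Query 1 returns: [(3.246,)]
Query 2 returns: [(16.23,)]

Reason: AVG vs SUM give different aggregate values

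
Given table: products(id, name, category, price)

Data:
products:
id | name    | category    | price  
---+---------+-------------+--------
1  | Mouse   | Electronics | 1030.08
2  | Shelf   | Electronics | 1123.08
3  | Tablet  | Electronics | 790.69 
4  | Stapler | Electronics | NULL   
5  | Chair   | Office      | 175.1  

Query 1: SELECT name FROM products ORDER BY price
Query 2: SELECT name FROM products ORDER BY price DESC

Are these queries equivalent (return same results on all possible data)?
No, not equivalent

Query 1 returns: [('Stapler',), ('Chair',), ('Tablet',), ('Mouse',), ('Shelf',)]
Query 2 returns: [('Shelf',), ('Mouse',), ('Tablet',), ('Chair',), ('Stapler',)]

Reason: ASC vs DESC gives opposite ordering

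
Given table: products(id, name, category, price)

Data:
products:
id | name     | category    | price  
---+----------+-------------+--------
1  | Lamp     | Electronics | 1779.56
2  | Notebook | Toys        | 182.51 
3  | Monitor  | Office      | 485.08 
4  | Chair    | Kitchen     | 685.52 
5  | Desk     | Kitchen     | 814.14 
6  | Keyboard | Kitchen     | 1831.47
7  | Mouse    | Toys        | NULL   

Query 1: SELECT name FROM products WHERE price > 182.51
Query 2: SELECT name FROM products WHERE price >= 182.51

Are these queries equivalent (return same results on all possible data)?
No, not equivalent

Query 1 returns: [('Lamp',), ('Monitor',), ('Chair',), ('Desk',), ('Keyboard',)]
Query 2 returns: [('Lamp',), ('Notebook',), ('Monitor',), ('Chair',), ('Desk',), ('Keyboard',)]

Reason: > vs >= gives different results when price = 182.51 exists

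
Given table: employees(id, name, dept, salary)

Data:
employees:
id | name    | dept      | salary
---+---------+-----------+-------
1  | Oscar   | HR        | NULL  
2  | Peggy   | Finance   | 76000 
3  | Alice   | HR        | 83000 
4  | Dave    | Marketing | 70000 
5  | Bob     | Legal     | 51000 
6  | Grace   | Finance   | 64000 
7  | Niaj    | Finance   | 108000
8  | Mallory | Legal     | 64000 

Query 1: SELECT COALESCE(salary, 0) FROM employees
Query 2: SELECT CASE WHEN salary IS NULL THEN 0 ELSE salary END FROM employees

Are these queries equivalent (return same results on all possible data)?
Yes, equivalent

Both queries return: [(0,), (51000,), (64000,), (64000,), (70000,), (76000,), (83000,), (108000,)]

Reason: COALESCE vs CASE for NULL handling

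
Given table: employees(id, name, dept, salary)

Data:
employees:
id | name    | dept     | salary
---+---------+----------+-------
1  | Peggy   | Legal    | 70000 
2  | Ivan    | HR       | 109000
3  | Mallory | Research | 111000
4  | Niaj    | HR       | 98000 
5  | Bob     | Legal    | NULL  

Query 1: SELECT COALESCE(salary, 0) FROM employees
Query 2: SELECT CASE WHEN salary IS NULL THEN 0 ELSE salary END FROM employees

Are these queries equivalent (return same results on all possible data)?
Yes, equivalent

Both queries return: [(0,), (70000,), (98000,), (109000,), (111000,)]

Reason: COALESCE vs CASE for NULL handling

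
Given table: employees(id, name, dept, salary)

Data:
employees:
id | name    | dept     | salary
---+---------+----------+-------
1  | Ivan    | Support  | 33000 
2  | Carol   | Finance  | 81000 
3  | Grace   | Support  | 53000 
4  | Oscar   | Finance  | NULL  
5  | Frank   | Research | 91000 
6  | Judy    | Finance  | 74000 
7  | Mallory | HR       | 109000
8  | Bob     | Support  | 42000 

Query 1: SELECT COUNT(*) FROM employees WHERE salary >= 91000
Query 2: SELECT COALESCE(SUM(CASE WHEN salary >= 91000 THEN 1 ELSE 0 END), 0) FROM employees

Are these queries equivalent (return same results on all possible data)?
Yes, equivalent

Both queries return: [(2,)]

Reason: COUNT with WHERE vs conditional SUM (COALESCE handles empty-table NULL)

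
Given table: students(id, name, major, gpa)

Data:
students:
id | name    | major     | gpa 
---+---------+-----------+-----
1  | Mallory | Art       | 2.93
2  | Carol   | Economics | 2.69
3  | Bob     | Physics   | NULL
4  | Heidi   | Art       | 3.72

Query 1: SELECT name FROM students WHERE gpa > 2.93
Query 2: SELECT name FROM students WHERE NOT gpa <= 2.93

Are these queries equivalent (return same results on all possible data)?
Yes, equivalent

Both queries return: [('Heidi',)]

Reason: Both filter gpa > 2.93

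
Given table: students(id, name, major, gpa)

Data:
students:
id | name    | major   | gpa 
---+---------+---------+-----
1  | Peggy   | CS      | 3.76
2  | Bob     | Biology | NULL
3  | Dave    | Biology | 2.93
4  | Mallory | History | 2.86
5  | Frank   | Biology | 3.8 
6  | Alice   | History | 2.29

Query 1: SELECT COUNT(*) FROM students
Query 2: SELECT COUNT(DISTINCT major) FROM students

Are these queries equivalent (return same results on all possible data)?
No, not equivalent

Query 1 returns: [(6,)]
Query 2 returns: [(3,)]

Reason: COUNT(*) counts rows, COUNT(DISTINCT major) counts unique majors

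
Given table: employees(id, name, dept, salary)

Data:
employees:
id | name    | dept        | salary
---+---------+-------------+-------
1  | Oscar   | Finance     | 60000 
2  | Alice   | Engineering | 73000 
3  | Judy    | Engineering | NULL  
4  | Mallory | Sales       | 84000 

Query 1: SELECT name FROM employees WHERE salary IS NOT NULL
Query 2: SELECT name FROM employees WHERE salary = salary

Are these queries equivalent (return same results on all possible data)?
Yes, equivalent

Both queries return: [('Alice',), ('Mallory',), ('Oscar',)]

Reason: IS NOT NULL vs self-equality (both exclude NULLs)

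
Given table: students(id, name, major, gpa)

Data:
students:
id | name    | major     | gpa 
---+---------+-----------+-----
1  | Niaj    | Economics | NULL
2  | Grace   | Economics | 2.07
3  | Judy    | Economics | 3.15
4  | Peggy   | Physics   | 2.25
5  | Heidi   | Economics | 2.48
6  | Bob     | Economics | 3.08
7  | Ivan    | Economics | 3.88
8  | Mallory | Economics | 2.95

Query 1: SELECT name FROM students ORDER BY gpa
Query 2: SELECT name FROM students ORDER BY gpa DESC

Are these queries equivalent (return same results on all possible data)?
No, not equivalent

Query 1 returns: [('Niaj',), ('Grace',), ('Peggy',), ('Heidi',), ('Mallory',), ('Bob',), ('Judy',), ('Ivan',)]
Query 2 returns: [('Ivan',), ('Judy',), ('Bob',), ('Mallory',), ('Heidi',), ('Peggy',), ('Grace',), ('Niaj',)]

Reason: ASC vs DESC gives opposite ordering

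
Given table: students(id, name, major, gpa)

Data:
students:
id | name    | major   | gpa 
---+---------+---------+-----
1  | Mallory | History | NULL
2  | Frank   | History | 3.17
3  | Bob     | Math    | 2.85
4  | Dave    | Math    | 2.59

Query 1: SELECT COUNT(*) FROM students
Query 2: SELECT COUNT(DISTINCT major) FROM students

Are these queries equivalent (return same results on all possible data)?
No, not equivalent

Query 1 returns: [(4,)]
Query 2 returns: [(2,)]

Reason: COUNT(*) counts rows, COUNT(DISTINCT major) counts unique majors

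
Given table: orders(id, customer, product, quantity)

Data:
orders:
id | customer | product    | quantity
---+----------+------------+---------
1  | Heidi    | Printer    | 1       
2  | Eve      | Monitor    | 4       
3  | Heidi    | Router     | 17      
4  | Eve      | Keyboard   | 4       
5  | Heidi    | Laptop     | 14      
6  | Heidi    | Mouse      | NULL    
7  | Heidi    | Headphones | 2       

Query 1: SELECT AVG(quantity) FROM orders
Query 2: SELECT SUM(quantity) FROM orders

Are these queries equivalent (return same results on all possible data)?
No, not equivalent

Query 1 returns: [(7.0,)]
Query 2 returns: [(42,)]

Reason: AVG vs SUM give different aggregate values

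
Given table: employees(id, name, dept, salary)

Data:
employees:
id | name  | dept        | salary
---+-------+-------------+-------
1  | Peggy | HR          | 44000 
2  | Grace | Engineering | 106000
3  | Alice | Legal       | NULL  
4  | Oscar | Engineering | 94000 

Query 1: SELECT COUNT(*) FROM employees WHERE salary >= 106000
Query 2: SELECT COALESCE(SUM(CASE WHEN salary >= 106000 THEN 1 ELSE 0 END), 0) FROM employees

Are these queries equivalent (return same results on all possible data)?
Yes, equivalent

Both queries return: [(1,)]

Reason: COUNT with WHERE vs conditional SUM (COALESCE handles empty-table NULL)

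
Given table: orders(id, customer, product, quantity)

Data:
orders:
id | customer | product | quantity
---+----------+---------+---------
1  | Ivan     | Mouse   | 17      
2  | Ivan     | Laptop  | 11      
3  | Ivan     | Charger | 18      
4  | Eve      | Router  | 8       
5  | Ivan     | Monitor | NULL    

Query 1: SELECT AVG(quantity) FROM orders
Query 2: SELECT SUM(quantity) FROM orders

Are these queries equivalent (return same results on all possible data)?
No, not equivalent

Query 1 returns: [(13.5,)]
Query 2 returns: [(54,)]

Reason: AVG vs SUM give different aggregate values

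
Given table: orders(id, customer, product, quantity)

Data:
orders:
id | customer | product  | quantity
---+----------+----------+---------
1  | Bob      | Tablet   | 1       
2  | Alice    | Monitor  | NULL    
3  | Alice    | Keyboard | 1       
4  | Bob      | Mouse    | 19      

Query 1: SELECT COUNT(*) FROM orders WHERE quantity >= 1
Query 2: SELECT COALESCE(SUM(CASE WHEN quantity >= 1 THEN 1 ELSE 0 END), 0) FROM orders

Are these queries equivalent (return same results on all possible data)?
Yes, equivalent

Both queries return: [(3,)]

Reason: COUNT with WHERE vs conditional SUM (COALESCE handles empty-table NULL)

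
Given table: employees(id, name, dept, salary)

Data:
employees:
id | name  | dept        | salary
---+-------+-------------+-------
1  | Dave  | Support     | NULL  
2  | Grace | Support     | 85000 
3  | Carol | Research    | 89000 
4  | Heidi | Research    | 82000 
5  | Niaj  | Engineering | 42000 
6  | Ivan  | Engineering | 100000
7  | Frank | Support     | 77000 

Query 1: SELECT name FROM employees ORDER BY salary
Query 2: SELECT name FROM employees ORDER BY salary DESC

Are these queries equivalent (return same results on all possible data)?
No, not equivalent

Query 1 returns: [('Dave',), ('Niaj',), ('Frank',), ('Heidi',), ('Grace',), ('Carol',), ('Ivan',)]
Query 2 returns: [('Ivan',), ('Carol',), ('Grace',), ('Heidi',), ('Frank',), ('Niaj',), ('Dave',)]

Reason: ASC vs DESC gives opposite ordering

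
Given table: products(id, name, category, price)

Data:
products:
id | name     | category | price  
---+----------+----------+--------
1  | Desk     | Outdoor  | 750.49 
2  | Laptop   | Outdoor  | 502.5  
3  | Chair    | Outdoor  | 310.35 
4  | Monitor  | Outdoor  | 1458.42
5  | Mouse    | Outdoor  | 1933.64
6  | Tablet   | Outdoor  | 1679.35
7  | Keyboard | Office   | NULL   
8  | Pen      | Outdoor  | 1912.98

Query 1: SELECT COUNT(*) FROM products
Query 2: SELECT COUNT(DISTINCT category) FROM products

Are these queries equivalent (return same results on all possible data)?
No, not equivalent

Query 1 returns: [(8,)]
Query 2 returns: [(2,)]

Reason: COUNT(*) counts rows, COUNT(DISTINCT category) counts unique categorys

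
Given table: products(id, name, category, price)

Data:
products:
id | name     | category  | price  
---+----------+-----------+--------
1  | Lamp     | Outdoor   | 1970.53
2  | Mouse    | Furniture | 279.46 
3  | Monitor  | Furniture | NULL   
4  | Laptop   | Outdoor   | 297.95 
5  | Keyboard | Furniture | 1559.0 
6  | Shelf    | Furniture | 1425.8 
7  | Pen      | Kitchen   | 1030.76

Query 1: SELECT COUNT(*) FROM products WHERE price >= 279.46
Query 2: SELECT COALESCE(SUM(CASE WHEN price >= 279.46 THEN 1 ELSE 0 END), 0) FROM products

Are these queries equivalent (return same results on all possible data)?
Yes, equivalent

Both queries return: [(6,)]

Reason: COUNT with WHERE vs conditional SUM (COALESCE handles empty-table NULL)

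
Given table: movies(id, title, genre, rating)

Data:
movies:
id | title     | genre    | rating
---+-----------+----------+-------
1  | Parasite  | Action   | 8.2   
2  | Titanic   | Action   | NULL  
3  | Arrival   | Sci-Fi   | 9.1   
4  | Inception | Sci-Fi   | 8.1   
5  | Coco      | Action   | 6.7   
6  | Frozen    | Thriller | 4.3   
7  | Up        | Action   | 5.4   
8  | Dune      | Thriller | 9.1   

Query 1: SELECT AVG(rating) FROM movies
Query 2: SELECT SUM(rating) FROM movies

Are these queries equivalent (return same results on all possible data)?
No, not equivalent

Query 1 returns: [(7.271428571428571,)]
Query 2 returns: [(50.9,)]

Reason: AVG vs SUM give different aggregate values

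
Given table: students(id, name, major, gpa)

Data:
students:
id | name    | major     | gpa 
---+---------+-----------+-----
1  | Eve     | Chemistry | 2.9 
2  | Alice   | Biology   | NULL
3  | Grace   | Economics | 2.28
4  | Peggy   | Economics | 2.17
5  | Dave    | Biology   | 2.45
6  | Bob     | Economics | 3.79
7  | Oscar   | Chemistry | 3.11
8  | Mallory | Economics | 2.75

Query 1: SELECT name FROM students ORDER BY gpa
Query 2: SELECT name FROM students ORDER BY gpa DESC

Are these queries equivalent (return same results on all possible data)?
No, not equivalent

Query 1 returns: [('Alice',), ('Peggy',), ('Grace',), ('Dave',), ('Mallory',), ('Eve',), ('Oscar',), ('Bob',)]
Query 2 returns: [('Bob',), ('Oscar',), ('Eve',), ('Mallory',), ('Dave',), ('Grace',), ('Peggy',), ('Alice',)]

Reason: ASC vs DESC gives opposite ordering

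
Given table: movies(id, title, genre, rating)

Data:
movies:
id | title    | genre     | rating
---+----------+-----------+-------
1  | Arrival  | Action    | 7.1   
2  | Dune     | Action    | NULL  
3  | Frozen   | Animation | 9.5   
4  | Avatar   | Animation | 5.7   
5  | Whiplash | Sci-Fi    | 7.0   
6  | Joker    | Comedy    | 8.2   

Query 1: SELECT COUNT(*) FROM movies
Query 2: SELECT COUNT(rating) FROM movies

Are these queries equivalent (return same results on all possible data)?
No, not equivalent

Query 1 returns: [(6,)]
Query 2 returns: [(5,)]

Reason: COUNT(*) includes NULLs, COUNT(column) excludes them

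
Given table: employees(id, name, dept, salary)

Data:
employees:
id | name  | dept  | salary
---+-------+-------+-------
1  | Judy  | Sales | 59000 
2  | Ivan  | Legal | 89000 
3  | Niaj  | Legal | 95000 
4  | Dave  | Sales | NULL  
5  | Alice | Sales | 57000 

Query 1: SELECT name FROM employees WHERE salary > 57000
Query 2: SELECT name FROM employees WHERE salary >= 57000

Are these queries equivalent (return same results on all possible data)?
No, not equivalent

Query 1 returns: [('Judy',), ('Ivan',), ('Niaj',)]
Query 2 returns: [('Judy',), ('Ivan',), ('Niaj',), ('Alice',)]

Reason: > vs >= gives different results when salary = 57000 exists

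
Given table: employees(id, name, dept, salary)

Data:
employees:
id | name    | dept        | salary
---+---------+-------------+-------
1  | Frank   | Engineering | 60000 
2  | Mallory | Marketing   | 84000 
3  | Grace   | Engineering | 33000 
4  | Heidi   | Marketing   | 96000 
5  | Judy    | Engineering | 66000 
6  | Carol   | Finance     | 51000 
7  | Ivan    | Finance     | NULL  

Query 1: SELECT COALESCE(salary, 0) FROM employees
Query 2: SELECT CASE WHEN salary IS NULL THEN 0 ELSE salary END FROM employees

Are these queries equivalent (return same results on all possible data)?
Yes, equivalent

Both queries return: [(0,), (33000,), (51000,), (60000,), (66000,), (84000,), (96000,)]

Reason: COALESCE vs CASE for NULL handling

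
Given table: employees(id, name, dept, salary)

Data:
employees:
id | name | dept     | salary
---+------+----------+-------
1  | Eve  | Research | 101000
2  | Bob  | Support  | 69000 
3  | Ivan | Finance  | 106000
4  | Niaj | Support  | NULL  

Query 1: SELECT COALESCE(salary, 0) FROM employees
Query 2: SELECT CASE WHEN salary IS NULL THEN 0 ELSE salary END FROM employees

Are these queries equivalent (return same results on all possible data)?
Yes, equivalent

Both queries return: [(0,), (69000,), (101000,), (106000,)]

Reason: COALESCE vs CASE for NULL handling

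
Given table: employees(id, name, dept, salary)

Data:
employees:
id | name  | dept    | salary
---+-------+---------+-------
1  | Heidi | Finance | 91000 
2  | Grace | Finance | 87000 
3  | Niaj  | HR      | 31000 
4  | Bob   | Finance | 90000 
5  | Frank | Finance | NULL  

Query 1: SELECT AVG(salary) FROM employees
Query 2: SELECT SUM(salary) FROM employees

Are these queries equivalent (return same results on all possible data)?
No, not equivalent

Query 1 returns: [(74750.0,)]
Query 2 returns: [(299000,)]

Reason: AVG vs SUM give different aggregate values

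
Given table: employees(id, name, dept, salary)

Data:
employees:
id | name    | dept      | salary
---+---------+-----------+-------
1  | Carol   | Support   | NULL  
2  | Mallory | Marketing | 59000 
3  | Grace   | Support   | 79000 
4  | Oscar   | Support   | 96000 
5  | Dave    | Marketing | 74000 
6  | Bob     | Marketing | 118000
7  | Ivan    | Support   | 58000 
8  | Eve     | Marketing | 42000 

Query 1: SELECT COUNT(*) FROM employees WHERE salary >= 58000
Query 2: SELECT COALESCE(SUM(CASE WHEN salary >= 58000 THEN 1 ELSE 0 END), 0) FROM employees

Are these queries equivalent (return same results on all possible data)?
Yes, equivalent

Both queries return: [(6,)]

Reason: COUNT with WHERE vs conditional SUM (COALESCE handles empty-table NULL)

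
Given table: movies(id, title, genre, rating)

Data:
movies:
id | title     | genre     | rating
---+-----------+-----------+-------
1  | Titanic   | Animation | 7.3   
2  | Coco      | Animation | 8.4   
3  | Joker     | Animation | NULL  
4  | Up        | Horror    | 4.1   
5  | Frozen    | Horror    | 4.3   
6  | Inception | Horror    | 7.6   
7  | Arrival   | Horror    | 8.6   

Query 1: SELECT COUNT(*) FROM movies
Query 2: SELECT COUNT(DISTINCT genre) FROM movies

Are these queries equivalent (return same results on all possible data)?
No, not equivalent

Query 1 returns: [(7,)]
Query 2 returns: [(2,)]

Reason: COUNT(*) counts rows, COUNT(DISTINCT genre) counts unique genres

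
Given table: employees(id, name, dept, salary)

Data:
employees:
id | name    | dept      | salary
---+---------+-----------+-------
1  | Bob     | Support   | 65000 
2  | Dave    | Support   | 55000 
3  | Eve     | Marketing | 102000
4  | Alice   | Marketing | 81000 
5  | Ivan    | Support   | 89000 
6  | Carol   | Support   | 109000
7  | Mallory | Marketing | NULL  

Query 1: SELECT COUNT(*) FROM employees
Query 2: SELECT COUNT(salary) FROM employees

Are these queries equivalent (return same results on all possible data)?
No, not equivalent

Query 1 returns: [(7,)]
Query 2 returns: [(6,)]

Reason: COUNT(*) includes NULLs, COUNT(column) excludes them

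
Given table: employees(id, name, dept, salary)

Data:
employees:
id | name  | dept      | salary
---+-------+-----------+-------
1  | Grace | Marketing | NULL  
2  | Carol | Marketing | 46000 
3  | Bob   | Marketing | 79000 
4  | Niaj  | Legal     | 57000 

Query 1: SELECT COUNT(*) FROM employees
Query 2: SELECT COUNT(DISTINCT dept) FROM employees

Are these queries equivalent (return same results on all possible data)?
No, not equivalent

Query 1 returns: [(4,)]
Query 2 returns: [(2,)]

Reason: COUNT(*) counts rows, COUNT(DISTINCT dept) counts unique depts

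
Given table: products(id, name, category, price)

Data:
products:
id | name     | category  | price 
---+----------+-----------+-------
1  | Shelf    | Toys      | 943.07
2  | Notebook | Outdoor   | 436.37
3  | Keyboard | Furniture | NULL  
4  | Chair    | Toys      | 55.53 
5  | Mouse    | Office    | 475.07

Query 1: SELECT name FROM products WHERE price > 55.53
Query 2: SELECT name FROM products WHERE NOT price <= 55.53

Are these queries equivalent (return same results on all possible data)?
Yes, equivalent

Both queries return: [('Mouse',), ('Notebook',), ('Shelf',)]

Reason: Both filter price > 55.53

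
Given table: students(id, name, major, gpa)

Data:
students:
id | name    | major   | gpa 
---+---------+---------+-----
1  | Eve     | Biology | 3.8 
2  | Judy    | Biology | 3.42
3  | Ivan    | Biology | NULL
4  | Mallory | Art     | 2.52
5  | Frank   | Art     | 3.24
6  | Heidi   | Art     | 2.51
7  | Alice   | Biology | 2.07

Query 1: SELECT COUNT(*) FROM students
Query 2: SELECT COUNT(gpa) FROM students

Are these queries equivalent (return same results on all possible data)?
No, not equivalent

Query 1 returns: [(7,)]
Query 2 returns: [(6,)]

Reason: COUNT(*) includes NULLs, COUNT(column) excludes them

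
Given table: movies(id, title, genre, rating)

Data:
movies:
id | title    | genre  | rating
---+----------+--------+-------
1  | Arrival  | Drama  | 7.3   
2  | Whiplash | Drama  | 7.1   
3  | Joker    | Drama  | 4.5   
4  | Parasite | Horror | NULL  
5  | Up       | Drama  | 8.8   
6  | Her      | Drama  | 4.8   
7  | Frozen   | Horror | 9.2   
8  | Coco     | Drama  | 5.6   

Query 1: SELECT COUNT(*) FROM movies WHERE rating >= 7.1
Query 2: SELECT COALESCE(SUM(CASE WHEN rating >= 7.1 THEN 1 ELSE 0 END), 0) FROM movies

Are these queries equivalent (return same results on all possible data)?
Yes, equivalent

Both queries return: [(4,)]

Reason: COUNT with WHERE vs conditional SUM (COALESCE handles empty-table NULL)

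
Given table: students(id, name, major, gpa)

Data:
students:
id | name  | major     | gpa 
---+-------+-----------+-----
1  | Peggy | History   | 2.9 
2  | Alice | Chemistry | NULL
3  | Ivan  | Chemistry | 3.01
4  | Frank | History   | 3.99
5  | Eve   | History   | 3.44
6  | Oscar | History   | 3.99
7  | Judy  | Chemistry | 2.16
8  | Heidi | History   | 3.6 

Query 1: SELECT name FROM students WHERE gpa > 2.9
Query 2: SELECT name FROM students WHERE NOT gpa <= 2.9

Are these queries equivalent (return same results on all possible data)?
Yes, equivalent

Both queries return: [('Eve',), ('Frank',), ('Heidi',), ('Ivan',), ('Oscar',)]

Reason: Both filter gpa > 2.9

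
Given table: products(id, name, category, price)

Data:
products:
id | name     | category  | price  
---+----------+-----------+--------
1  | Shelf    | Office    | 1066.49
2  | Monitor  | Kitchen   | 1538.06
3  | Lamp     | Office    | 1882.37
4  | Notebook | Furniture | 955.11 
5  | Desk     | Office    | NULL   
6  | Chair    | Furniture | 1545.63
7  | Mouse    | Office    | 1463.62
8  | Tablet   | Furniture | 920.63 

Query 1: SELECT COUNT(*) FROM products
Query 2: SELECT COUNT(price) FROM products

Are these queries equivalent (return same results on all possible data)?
No, not equivalent

Query 1 returns: [(8,)]
Query 2 returns: [(7,)]

Reason: COUNT(*) includes NULLs, COUNT(column) excludes them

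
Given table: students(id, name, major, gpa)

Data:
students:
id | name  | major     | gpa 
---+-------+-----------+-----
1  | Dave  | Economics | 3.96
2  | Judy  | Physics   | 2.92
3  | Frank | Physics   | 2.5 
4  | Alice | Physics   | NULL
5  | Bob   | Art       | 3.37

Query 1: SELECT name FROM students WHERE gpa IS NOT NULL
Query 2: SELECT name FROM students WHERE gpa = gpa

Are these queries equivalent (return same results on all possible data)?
Yes, equivalent

Both queries return: [('Bob',), ('Dave',), ('Frank',), ('Judy',)]

Reason: IS NOT NULL vs self-equality (both exclude NULLs)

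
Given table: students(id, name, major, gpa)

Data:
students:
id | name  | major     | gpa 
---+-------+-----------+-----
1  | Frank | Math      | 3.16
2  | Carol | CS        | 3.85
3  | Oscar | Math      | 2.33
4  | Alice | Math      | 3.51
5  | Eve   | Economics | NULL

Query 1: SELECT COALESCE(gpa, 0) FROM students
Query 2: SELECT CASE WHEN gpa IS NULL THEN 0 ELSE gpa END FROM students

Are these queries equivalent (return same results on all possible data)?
Yes, equivalent

Both queries return: [(0,), (2.33,), (3.16,), (3.51,), (3.85,)]

Reason: COALESCE vs CASE for NULL handling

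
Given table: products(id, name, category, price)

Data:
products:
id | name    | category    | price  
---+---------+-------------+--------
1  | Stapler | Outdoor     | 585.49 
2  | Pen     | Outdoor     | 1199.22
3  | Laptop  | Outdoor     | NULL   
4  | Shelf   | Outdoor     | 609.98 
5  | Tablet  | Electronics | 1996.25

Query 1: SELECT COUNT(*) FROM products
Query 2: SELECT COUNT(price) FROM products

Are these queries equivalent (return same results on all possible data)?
No, not equivalent

Query 1 returns: [(5,)]
Query 2 returns: [(4,)]

Reason: COUNT(*) includes NULLs, COUNT(column) excludes them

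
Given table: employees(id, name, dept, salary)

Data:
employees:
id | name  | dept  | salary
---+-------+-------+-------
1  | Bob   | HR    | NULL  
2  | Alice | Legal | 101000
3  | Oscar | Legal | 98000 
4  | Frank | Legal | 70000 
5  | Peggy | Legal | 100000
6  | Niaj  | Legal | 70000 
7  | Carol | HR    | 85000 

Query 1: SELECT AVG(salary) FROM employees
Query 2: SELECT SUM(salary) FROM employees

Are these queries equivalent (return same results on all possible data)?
No, not equivalent

Query 1 returns: [(87333.33333333333,)]
Query 2 returns: [(524000,)]

Reason: AVG vs SUM give different aggregate values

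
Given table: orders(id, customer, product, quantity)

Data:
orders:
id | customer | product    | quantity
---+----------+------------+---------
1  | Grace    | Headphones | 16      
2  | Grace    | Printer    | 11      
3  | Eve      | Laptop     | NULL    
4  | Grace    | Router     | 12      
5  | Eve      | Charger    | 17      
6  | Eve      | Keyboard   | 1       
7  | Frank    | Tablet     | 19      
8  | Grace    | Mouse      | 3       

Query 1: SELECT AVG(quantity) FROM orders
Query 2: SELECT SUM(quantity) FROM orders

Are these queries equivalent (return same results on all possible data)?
No, not equivalent

Query 1 returns: [(11.285714285714286,)]
Query 2 returns: [(79,)]

Reason: AVG vs SUM give different aggregate values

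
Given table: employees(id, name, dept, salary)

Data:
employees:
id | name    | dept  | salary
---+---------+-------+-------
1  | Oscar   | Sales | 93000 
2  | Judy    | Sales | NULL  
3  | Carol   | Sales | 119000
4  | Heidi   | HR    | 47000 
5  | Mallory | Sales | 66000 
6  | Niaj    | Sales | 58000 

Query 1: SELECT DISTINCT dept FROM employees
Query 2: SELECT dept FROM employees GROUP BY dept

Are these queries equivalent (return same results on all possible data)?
Yes, equivalent

Both queries return: [('HR',), ('Sales',)]

Reason: Both get unique depts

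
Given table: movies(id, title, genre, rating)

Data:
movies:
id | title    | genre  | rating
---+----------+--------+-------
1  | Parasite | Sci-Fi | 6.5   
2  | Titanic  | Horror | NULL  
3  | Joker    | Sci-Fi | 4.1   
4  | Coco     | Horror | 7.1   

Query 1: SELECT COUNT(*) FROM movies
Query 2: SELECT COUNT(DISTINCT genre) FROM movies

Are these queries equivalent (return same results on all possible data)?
No, not equivalent

Query 1 returns: [(4,)]
Query 2 returns: [(2,)]

Reason: COUNT(*) counts rows, COUNT(DISTINCT genre) counts unique genres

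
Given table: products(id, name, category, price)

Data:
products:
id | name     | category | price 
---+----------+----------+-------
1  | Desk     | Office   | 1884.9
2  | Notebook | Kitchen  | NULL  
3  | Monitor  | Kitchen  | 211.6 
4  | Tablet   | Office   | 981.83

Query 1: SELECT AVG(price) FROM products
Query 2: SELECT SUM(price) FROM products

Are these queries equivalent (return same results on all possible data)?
No, not equivalent

Query 1 returns: [(1026.11,)]
Query 2 returns: [(3078.33,)]

Reason: AVG vs SUM give different aggregate values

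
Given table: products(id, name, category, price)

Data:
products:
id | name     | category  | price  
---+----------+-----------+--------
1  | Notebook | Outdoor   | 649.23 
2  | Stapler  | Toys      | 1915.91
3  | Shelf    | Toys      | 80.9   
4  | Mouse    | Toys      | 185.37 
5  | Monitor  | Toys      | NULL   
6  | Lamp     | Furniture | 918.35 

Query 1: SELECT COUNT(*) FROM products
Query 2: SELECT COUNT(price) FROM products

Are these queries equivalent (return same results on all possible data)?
No, not equivalent

Query 1 returns: [(6,)]
Query 2 returns: [(5,)]

Reason: COUNT(*) includes NULLs, COUNT(column) excludes them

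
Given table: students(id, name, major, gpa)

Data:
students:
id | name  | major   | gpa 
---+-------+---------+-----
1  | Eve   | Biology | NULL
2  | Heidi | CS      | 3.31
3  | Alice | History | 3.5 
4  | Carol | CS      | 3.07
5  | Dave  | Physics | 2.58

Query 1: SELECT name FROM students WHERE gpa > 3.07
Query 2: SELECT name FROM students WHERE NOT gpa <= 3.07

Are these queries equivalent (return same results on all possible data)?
Yes, equivalent

Both queries return: [('Alice',), ('Heidi',)]

Reason: Both filter gpa > 3.07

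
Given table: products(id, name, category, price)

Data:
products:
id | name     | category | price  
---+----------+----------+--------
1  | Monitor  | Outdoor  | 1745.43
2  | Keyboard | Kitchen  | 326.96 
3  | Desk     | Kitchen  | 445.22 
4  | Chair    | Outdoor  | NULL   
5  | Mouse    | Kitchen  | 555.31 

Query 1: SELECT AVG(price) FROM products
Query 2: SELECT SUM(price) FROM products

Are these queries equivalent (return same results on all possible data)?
No, not equivalent

Query 1 returns: [(768.23,)]
Query 2 returns: [(3072.92,)]

Reason: AVG vs SUM give different aggregate values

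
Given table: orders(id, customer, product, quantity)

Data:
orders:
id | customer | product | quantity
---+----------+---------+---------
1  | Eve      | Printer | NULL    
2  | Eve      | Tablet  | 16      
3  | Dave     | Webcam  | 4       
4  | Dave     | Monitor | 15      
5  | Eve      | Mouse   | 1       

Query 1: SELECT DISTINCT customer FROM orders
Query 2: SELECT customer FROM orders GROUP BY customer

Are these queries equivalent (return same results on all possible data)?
Yes, equivalent

Both queries return: [('Dave',), ('Eve',)]

Reason: Both get unique customers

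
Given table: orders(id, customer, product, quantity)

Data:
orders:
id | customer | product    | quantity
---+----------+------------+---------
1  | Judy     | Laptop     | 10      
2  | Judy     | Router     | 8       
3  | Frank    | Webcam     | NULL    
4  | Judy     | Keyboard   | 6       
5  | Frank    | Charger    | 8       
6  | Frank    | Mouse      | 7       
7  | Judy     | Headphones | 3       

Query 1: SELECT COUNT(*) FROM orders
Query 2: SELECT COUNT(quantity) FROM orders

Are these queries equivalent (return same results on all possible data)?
No, not equivalent

Query 1 returns: [(7,)]
Query 2 returns: [(6,)]

Reason: COUNT(*) includes NULLs, COUNT(column) excludes them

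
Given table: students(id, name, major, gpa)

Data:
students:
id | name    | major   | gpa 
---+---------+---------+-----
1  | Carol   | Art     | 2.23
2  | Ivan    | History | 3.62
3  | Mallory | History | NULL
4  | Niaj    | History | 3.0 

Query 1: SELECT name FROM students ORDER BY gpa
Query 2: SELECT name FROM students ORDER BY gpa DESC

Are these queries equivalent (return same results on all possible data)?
No, not equivalent

Query 1 returns: [('Mallory',), ('Carol',), ('Niaj',), ('Ivan',)]
Query 2 returns: [('Ivan',), ('Niaj',), ('Carol',), ('Mallory',)]

Reason: ASC vs DESC gives opposite ordering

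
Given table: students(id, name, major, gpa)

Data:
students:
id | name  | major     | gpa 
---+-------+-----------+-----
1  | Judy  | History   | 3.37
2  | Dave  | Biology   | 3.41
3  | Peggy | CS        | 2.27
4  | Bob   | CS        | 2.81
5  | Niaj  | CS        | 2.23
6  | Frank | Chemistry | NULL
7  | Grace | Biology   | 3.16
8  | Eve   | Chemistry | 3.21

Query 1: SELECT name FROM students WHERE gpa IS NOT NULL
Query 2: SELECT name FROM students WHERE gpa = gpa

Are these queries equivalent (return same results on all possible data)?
Yes, equivalent

Both queries return: [('Bob',), ('Dave',), ('Eve',), ('Grace',), ('Judy',), ('Niaj',), ('Peggy',)]

Reason: IS NOT NULL vs self-equality (both exclude NULLs)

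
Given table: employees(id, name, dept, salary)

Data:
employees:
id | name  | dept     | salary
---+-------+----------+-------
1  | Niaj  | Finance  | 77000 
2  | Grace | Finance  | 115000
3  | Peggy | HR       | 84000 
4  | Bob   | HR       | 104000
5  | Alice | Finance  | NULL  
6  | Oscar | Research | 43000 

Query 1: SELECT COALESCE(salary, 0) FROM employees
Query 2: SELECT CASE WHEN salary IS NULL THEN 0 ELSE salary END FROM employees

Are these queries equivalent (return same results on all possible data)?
Yes, equivalent

Both queries return: [(0,), (43000,), (77000,), (84000,), (104000,), (115000,)]

Reason: COALESCE vs CASE for NULL handling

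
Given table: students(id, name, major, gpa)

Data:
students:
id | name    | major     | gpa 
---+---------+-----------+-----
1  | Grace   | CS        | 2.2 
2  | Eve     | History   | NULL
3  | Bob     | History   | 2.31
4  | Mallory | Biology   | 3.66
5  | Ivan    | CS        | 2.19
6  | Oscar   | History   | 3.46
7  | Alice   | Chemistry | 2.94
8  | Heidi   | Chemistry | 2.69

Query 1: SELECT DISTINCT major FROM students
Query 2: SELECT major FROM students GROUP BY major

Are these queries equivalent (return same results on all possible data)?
Yes, equivalent

Both queries return: [('Biology',), ('CS',), ('Chemistry',), ('History',)]

Reason: Both get unique majors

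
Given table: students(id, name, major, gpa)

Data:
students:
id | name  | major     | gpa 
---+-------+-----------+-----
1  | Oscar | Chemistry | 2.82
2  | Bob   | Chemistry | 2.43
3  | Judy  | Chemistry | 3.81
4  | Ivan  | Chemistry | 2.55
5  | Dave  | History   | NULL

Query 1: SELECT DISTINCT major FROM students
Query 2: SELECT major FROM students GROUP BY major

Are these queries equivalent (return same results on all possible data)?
Yes, equivalent

Both queries return: [('Chemistry',), ('History',)]

Reason: Both get unique majors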